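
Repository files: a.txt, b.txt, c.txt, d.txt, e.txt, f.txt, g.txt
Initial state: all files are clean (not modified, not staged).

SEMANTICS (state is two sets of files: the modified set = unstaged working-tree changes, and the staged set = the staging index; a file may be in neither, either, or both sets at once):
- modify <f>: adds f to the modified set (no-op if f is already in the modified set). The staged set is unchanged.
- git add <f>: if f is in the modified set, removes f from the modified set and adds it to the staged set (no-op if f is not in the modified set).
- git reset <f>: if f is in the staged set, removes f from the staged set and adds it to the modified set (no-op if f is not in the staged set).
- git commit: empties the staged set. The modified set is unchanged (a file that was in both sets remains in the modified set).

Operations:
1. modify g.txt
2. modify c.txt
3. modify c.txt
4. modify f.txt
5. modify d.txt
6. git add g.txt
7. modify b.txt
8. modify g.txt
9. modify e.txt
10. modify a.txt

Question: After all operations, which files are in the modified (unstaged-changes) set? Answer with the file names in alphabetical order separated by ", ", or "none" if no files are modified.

After op 1 (modify g.txt): modified={g.txt} staged={none}
After op 2 (modify c.txt): modified={c.txt, g.txt} staged={none}
After op 3 (modify c.txt): modified={c.txt, g.txt} staged={none}
After op 4 (modify f.txt): modified={c.txt, f.txt, g.txt} staged={none}
After op 5 (modify d.txt): modified={c.txt, d.txt, f.txt, g.txt} staged={none}
After op 6 (git add g.txt): modified={c.txt, d.txt, f.txt} staged={g.txt}
After op 7 (modify b.txt): modified={b.txt, c.txt, d.txt, f.txt} staged={g.txt}
After op 8 (modify g.txt): modified={b.txt, c.txt, d.txt, f.txt, g.txt} staged={g.txt}
After op 9 (modify e.txt): modified={b.txt, c.txt, d.txt, e.txt, f.txt, g.txt} staged={g.txt}
After op 10 (modify a.txt): modified={a.txt, b.txt, c.txt, d.txt, e.txt, f.txt, g.txt} staged={g.txt}

Answer: a.txt, b.txt, c.txt, d.txt, e.txt, f.txt, g.txt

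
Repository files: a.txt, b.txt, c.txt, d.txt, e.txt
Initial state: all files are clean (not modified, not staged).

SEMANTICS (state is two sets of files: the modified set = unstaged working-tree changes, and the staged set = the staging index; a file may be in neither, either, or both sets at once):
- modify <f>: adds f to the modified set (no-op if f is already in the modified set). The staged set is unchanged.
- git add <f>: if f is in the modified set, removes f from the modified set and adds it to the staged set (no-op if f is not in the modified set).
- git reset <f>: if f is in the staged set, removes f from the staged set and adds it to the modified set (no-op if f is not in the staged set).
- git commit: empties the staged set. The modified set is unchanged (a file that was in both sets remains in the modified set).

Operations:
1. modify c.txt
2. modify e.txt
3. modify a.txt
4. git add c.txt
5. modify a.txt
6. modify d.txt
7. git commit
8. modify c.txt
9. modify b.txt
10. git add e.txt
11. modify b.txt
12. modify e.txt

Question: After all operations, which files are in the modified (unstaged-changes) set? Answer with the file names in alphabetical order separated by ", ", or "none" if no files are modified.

Answer: a.txt, b.txt, c.txt, d.txt, e.txt

Derivation:
After op 1 (modify c.txt): modified={c.txt} staged={none}
After op 2 (modify e.txt): modified={c.txt, e.txt} staged={none}
After op 3 (modify a.txt): modified={a.txt, c.txt, e.txt} staged={none}
After op 4 (git add c.txt): modified={a.txt, e.txt} staged={c.txt}
After op 5 (modify a.txt): modified={a.txt, e.txt} staged={c.txt}
After op 6 (modify d.txt): modified={a.txt, d.txt, e.txt} staged={c.txt}
After op 7 (git commit): modified={a.txt, d.txt, e.txt} staged={none}
After op 8 (modify c.txt): modified={a.txt, c.txt, d.txt, e.txt} staged={none}
After op 9 (modify b.txt): modified={a.txt, b.txt, c.txt, d.txt, e.txt} staged={none}
After op 10 (git add e.txt): modified={a.txt, b.txt, c.txt, d.txt} staged={e.txt}
After op 11 (modify b.txt): modified={a.txt, b.txt, c.txt, d.txt} staged={e.txt}
After op 12 (modify e.txt): modified={a.txt, b.txt, c.txt, d.txt, e.txt} staged={e.txt}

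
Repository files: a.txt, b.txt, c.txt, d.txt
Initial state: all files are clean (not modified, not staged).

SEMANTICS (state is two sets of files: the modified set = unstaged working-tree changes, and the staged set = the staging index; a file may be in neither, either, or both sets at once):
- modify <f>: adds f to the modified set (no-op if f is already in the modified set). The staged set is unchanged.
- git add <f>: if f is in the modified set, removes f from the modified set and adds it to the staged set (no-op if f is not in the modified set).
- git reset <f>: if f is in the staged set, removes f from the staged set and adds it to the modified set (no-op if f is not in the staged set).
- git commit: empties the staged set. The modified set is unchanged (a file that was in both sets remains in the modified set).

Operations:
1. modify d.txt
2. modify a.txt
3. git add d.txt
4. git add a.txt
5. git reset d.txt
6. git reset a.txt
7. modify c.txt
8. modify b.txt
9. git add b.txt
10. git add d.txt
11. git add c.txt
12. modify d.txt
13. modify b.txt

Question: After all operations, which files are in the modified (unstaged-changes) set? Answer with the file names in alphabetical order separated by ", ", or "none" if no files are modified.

After op 1 (modify d.txt): modified={d.txt} staged={none}
After op 2 (modify a.txt): modified={a.txt, d.txt} staged={none}
After op 3 (git add d.txt): modified={a.txt} staged={d.txt}
After op 4 (git add a.txt): modified={none} staged={a.txt, d.txt}
After op 5 (git reset d.txt): modified={d.txt} staged={a.txt}
After op 6 (git reset a.txt): modified={a.txt, d.txt} staged={none}
After op 7 (modify c.txt): modified={a.txt, c.txt, d.txt} staged={none}
After op 8 (modify b.txt): modified={a.txt, b.txt, c.txt, d.txt} staged={none}
After op 9 (git add b.txt): modified={a.txt, c.txt, d.txt} staged={b.txt}
After op 10 (git add d.txt): modified={a.txt, c.txt} staged={b.txt, d.txt}
After op 11 (git add c.txt): modified={a.txt} staged={b.txt, c.txt, d.txt}
After op 12 (modify d.txt): modified={a.txt, d.txt} staged={b.txt, c.txt, d.txt}
After op 13 (modify b.txt): modified={a.txt, b.txt, d.txt} staged={b.txt, c.txt, d.txt}

Answer: a.txt, b.txt, d.txt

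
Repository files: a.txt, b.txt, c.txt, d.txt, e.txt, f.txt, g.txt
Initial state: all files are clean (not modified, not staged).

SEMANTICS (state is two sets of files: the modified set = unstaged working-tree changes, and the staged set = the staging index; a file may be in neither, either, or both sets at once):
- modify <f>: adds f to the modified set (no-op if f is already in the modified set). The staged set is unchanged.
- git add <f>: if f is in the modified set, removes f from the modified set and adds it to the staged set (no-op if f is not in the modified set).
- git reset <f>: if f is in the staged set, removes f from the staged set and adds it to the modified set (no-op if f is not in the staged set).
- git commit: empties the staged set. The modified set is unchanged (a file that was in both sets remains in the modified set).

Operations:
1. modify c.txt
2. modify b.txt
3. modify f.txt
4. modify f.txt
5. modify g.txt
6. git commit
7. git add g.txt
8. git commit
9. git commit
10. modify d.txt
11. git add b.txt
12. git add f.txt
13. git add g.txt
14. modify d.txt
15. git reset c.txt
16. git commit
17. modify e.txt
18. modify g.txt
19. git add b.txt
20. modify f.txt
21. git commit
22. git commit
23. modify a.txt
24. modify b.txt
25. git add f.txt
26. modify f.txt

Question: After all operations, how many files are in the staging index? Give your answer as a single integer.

After op 1 (modify c.txt): modified={c.txt} staged={none}
After op 2 (modify b.txt): modified={b.txt, c.txt} staged={none}
After op 3 (modify f.txt): modified={b.txt, c.txt, f.txt} staged={none}
After op 4 (modify f.txt): modified={b.txt, c.txt, f.txt} staged={none}
After op 5 (modify g.txt): modified={b.txt, c.txt, f.txt, g.txt} staged={none}
After op 6 (git commit): modified={b.txt, c.txt, f.txt, g.txt} staged={none}
After op 7 (git add g.txt): modified={b.txt, c.txt, f.txt} staged={g.txt}
After op 8 (git commit): modified={b.txt, c.txt, f.txt} staged={none}
After op 9 (git commit): modified={b.txt, c.txt, f.txt} staged={none}
After op 10 (modify d.txt): modified={b.txt, c.txt, d.txt, f.txt} staged={none}
After op 11 (git add b.txt): modified={c.txt, d.txt, f.txt} staged={b.txt}
After op 12 (git add f.txt): modified={c.txt, d.txt} staged={b.txt, f.txt}
After op 13 (git add g.txt): modified={c.txt, d.txt} staged={b.txt, f.txt}
After op 14 (modify d.txt): modified={c.txt, d.txt} staged={b.txt, f.txt}
After op 15 (git reset c.txt): modified={c.txt, d.txt} staged={b.txt, f.txt}
After op 16 (git commit): modified={c.txt, d.txt} staged={none}
After op 17 (modify e.txt): modified={c.txt, d.txt, e.txt} staged={none}
After op 18 (modify g.txt): modified={c.txt, d.txt, e.txt, g.txt} staged={none}
After op 19 (git add b.txt): modified={c.txt, d.txt, e.txt, g.txt} staged={none}
After op 20 (modify f.txt): modified={c.txt, d.txt, e.txt, f.txt, g.txt} staged={none}
After op 21 (git commit): modified={c.txt, d.txt, e.txt, f.txt, g.txt} staged={none}
After op 22 (git commit): modified={c.txt, d.txt, e.txt, f.txt, g.txt} staged={none}
After op 23 (modify a.txt): modified={a.txt, c.txt, d.txt, e.txt, f.txt, g.txt} staged={none}
After op 24 (modify b.txt): modified={a.txt, b.txt, c.txt, d.txt, e.txt, f.txt, g.txt} staged={none}
After op 25 (git add f.txt): modified={a.txt, b.txt, c.txt, d.txt, e.txt, g.txt} staged={f.txt}
After op 26 (modify f.txt): modified={a.txt, b.txt, c.txt, d.txt, e.txt, f.txt, g.txt} staged={f.txt}
Final staged set: {f.txt} -> count=1

Answer: 1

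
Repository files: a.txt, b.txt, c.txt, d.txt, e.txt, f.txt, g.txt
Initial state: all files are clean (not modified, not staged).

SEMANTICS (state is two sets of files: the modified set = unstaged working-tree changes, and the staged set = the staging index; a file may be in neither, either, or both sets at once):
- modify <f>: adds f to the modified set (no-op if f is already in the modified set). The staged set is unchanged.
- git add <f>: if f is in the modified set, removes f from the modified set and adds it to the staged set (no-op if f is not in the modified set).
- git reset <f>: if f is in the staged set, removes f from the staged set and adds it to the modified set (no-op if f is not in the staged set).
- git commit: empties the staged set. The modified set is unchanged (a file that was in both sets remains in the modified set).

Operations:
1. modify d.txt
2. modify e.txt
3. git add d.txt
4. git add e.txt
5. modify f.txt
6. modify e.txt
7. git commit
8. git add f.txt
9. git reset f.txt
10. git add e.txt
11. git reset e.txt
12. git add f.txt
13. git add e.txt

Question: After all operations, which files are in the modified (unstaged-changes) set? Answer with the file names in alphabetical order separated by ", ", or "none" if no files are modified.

After op 1 (modify d.txt): modified={d.txt} staged={none}
After op 2 (modify e.txt): modified={d.txt, e.txt} staged={none}
After op 3 (git add d.txt): modified={e.txt} staged={d.txt}
After op 4 (git add e.txt): modified={none} staged={d.txt, e.txt}
After op 5 (modify f.txt): modified={f.txt} staged={d.txt, e.txt}
After op 6 (modify e.txt): modified={e.txt, f.txt} staged={d.txt, e.txt}
After op 7 (git commit): modified={e.txt, f.txt} staged={none}
After op 8 (git add f.txt): modified={e.txt} staged={f.txt}
After op 9 (git reset f.txt): modified={e.txt, f.txt} staged={none}
After op 10 (git add e.txt): modified={f.txt} staged={e.txt}
After op 11 (git reset e.txt): modified={e.txt, f.txt} staged={none}
After op 12 (git add f.txt): modified={e.txt} staged={f.txt}
After op 13 (git add e.txt): modified={none} staged={e.txt, f.txt}

Answer: none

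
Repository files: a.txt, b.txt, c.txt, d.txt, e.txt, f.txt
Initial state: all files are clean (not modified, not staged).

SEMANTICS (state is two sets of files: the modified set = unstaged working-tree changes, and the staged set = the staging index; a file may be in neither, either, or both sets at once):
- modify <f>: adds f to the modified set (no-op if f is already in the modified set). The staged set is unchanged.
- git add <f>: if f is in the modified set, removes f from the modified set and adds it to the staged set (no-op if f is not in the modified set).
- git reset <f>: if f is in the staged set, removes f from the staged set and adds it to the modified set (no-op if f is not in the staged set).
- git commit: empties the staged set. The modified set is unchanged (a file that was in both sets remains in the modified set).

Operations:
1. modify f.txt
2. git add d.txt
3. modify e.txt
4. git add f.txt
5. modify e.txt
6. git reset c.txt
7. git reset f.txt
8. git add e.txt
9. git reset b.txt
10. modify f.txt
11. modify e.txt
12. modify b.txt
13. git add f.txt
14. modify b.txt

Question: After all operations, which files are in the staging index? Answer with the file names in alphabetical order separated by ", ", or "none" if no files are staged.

Answer: e.txt, f.txt

Derivation:
After op 1 (modify f.txt): modified={f.txt} staged={none}
After op 2 (git add d.txt): modified={f.txt} staged={none}
After op 3 (modify e.txt): modified={e.txt, f.txt} staged={none}
After op 4 (git add f.txt): modified={e.txt} staged={f.txt}
After op 5 (modify e.txt): modified={e.txt} staged={f.txt}
After op 6 (git reset c.txt): modified={e.txt} staged={f.txt}
After op 7 (git reset f.txt): modified={e.txt, f.txt} staged={none}
After op 8 (git add e.txt): modified={f.txt} staged={e.txt}
After op 9 (git reset b.txt): modified={f.txt} staged={e.txt}
After op 10 (modify f.txt): modified={f.txt} staged={e.txt}
After op 11 (modify e.txt): modified={e.txt, f.txt} staged={e.txt}
After op 12 (modify b.txt): modified={b.txt, e.txt, f.txt} staged={e.txt}
After op 13 (git add f.txt): modified={b.txt, e.txt} staged={e.txt, f.txt}
After op 14 (modify b.txt): modified={b.txt, e.txt} staged={e.txt, f.txt}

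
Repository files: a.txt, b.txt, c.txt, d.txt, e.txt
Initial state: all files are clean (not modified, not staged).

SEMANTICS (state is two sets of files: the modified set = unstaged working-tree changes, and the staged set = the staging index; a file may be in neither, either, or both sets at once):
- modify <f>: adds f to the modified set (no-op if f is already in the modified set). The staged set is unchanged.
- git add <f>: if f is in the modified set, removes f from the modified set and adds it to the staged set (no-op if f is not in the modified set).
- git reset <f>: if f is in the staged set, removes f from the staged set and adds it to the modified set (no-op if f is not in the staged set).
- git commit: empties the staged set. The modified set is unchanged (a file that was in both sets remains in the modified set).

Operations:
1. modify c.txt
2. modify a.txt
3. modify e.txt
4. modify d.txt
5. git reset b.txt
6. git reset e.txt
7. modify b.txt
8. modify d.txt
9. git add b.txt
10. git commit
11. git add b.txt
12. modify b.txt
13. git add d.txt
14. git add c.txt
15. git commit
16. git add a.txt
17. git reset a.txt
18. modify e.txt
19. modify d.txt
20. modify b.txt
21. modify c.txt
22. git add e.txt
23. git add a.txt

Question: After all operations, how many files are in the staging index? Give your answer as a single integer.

After op 1 (modify c.txt): modified={c.txt} staged={none}
After op 2 (modify a.txt): modified={a.txt, c.txt} staged={none}
After op 3 (modify e.txt): modified={a.txt, c.txt, e.txt} staged={none}
After op 4 (modify d.txt): modified={a.txt, c.txt, d.txt, e.txt} staged={none}
After op 5 (git reset b.txt): modified={a.txt, c.txt, d.txt, e.txt} staged={none}
After op 6 (git reset e.txt): modified={a.txt, c.txt, d.txt, e.txt} staged={none}
After op 7 (modify b.txt): modified={a.txt, b.txt, c.txt, d.txt, e.txt} staged={none}
After op 8 (modify d.txt): modified={a.txt, b.txt, c.txt, d.txt, e.txt} staged={none}
After op 9 (git add b.txt): modified={a.txt, c.txt, d.txt, e.txt} staged={b.txt}
After op 10 (git commit): modified={a.txt, c.txt, d.txt, e.txt} staged={none}
After op 11 (git add b.txt): modified={a.txt, c.txt, d.txt, e.txt} staged={none}
After op 12 (modify b.txt): modified={a.txt, b.txt, c.txt, d.txt, e.txt} staged={none}
After op 13 (git add d.txt): modified={a.txt, b.txt, c.txt, e.txt} staged={d.txt}
After op 14 (git add c.txt): modified={a.txt, b.txt, e.txt} staged={c.txt, d.txt}
After op 15 (git commit): modified={a.txt, b.txt, e.txt} staged={none}
After op 16 (git add a.txt): modified={b.txt, e.txt} staged={a.txt}
After op 17 (git reset a.txt): modified={a.txt, b.txt, e.txt} staged={none}
After op 18 (modify e.txt): modified={a.txt, b.txt, e.txt} staged={none}
After op 19 (modify d.txt): modified={a.txt, b.txt, d.txt, e.txt} staged={none}
After op 20 (modify b.txt): modified={a.txt, b.txt, d.txt, e.txt} staged={none}
After op 21 (modify c.txt): modified={a.txt, b.txt, c.txt, d.txt, e.txt} staged={none}
After op 22 (git add e.txt): modified={a.txt, b.txt, c.txt, d.txt} staged={e.txt}
After op 23 (git add a.txt): modified={b.txt, c.txt, d.txt} staged={a.txt, e.txt}
Final staged set: {a.txt, e.txt} -> count=2

Answer: 2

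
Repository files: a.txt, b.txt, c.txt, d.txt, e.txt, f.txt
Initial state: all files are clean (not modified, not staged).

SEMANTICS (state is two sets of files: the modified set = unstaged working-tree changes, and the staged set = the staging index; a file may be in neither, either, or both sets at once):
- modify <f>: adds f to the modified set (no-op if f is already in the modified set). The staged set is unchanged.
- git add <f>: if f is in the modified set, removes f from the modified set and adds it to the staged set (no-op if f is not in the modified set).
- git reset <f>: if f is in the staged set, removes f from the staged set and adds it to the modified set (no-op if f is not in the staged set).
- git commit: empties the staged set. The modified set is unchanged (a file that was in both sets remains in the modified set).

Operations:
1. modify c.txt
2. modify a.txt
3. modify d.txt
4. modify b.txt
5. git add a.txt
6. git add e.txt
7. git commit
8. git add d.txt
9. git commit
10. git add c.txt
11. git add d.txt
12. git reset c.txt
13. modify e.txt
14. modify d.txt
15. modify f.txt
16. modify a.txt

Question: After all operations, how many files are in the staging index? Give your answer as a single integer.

After op 1 (modify c.txt): modified={c.txt} staged={none}
After op 2 (modify a.txt): modified={a.txt, c.txt} staged={none}
After op 3 (modify d.txt): modified={a.txt, c.txt, d.txt} staged={none}
After op 4 (modify b.txt): modified={a.txt, b.txt, c.txt, d.txt} staged={none}
After op 5 (git add a.txt): modified={b.txt, c.txt, d.txt} staged={a.txt}
After op 6 (git add e.txt): modified={b.txt, c.txt, d.txt} staged={a.txt}
After op 7 (git commit): modified={b.txt, c.txt, d.txt} staged={none}
After op 8 (git add d.txt): modified={b.txt, c.txt} staged={d.txt}
After op 9 (git commit): modified={b.txt, c.txt} staged={none}
After op 10 (git add c.txt): modified={b.txt} staged={c.txt}
After op 11 (git add d.txt): modified={b.txt} staged={c.txt}
After op 12 (git reset c.txt): modified={b.txt, c.txt} staged={none}
After op 13 (modify e.txt): modified={b.txt, c.txt, e.txt} staged={none}
After op 14 (modify d.txt): modified={b.txt, c.txt, d.txt, e.txt} staged={none}
After op 15 (modify f.txt): modified={b.txt, c.txt, d.txt, e.txt, f.txt} staged={none}
After op 16 (modify a.txt): modified={a.txt, b.txt, c.txt, d.txt, e.txt, f.txt} staged={none}
Final staged set: {none} -> count=0

Answer: 0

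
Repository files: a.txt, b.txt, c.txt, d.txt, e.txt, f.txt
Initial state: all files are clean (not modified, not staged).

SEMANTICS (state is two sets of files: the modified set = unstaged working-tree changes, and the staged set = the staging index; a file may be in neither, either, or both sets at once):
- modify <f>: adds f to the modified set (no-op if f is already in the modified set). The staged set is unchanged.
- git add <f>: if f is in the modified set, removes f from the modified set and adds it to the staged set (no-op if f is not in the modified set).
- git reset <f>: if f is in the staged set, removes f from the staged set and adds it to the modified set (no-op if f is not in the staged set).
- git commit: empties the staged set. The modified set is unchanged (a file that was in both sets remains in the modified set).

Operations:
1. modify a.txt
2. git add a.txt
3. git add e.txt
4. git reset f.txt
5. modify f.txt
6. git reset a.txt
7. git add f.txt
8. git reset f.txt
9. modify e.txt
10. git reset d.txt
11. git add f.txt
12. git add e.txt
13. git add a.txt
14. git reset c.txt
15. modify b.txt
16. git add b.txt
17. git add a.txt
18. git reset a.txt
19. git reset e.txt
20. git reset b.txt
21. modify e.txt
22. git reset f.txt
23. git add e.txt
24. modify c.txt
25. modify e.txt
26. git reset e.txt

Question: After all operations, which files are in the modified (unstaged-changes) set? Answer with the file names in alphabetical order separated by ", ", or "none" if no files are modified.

Answer: a.txt, b.txt, c.txt, e.txt, f.txt

Derivation:
After op 1 (modify a.txt): modified={a.txt} staged={none}
After op 2 (git add a.txt): modified={none} staged={a.txt}
After op 3 (git add e.txt): modified={none} staged={a.txt}
After op 4 (git reset f.txt): modified={none} staged={a.txt}
After op 5 (modify f.txt): modified={f.txt} staged={a.txt}
After op 6 (git reset a.txt): modified={a.txt, f.txt} staged={none}
After op 7 (git add f.txt): modified={a.txt} staged={f.txt}
After op 8 (git reset f.txt): modified={a.txt, f.txt} staged={none}
After op 9 (modify e.txt): modified={a.txt, e.txt, f.txt} staged={none}
After op 10 (git reset d.txt): modified={a.txt, e.txt, f.txt} staged={none}
After op 11 (git add f.txt): modified={a.txt, e.txt} staged={f.txt}
After op 12 (git add e.txt): modified={a.txt} staged={e.txt, f.txt}
After op 13 (git add a.txt): modified={none} staged={a.txt, e.txt, f.txt}
After op 14 (git reset c.txt): modified={none} staged={a.txt, e.txt, f.txt}
After op 15 (modify b.txt): modified={b.txt} staged={a.txt, e.txt, f.txt}
After op 16 (git add b.txt): modified={none} staged={a.txt, b.txt, e.txt, f.txt}
After op 17 (git add a.txt): modified={none} staged={a.txt, b.txt, e.txt, f.txt}
After op 18 (git reset a.txt): modified={a.txt} staged={b.txt, e.txt, f.txt}
After op 19 (git reset e.txt): modified={a.txt, e.txt} staged={b.txt, f.txt}
After op 20 (git reset b.txt): modified={a.txt, b.txt, e.txt} staged={f.txt}
After op 21 (modify e.txt): modified={a.txt, b.txt, e.txt} staged={f.txt}
After op 22 (git reset f.txt): modified={a.txt, b.txt, e.txt, f.txt} staged={none}
After op 23 (git add e.txt): modified={a.txt, b.txt, f.txt} staged={e.txt}
After op 24 (modify c.txt): modified={a.txt, b.txt, c.txt, f.txt} staged={e.txt}
After op 25 (modify e.txt): modified={a.txt, b.txt, c.txt, e.txt, f.txt} staged={e.txt}
After op 26 (git reset e.txt): modified={a.txt, b.txt, c.txt, e.txt, f.txt} staged={none}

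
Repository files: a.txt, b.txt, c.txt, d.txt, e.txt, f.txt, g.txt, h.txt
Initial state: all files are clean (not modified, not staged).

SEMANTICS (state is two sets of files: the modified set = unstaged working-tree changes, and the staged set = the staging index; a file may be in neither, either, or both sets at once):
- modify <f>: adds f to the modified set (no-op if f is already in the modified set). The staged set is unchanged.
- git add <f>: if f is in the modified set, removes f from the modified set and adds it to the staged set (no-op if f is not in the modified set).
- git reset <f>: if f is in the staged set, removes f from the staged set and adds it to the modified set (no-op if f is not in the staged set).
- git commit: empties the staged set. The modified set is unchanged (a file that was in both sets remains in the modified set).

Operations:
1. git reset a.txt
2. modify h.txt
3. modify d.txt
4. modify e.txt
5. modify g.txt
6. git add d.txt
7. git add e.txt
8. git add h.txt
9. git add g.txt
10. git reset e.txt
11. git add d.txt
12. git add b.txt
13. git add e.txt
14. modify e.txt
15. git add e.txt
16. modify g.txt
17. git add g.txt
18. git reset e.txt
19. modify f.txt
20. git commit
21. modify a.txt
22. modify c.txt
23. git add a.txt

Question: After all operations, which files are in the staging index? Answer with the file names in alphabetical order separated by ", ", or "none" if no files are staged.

After op 1 (git reset a.txt): modified={none} staged={none}
After op 2 (modify h.txt): modified={h.txt} staged={none}
After op 3 (modify d.txt): modified={d.txt, h.txt} staged={none}
After op 4 (modify e.txt): modified={d.txt, e.txt, h.txt} staged={none}
After op 5 (modify g.txt): modified={d.txt, e.txt, g.txt, h.txt} staged={none}
After op 6 (git add d.txt): modified={e.txt, g.txt, h.txt} staged={d.txt}
After op 7 (git add e.txt): modified={g.txt, h.txt} staged={d.txt, e.txt}
After op 8 (git add h.txt): modified={g.txt} staged={d.txt, e.txt, h.txt}
After op 9 (git add g.txt): modified={none} staged={d.txt, e.txt, g.txt, h.txt}
After op 10 (git reset e.txt): modified={e.txt} staged={d.txt, g.txt, h.txt}
After op 11 (git add d.txt): modified={e.txt} staged={d.txt, g.txt, h.txt}
After op 12 (git add b.txt): modified={e.txt} staged={d.txt, g.txt, h.txt}
After op 13 (git add e.txt): modified={none} staged={d.txt, e.txt, g.txt, h.txt}
After op 14 (modify e.txt): modified={e.txt} staged={d.txt, e.txt, g.txt, h.txt}
After op 15 (git add e.txt): modified={none} staged={d.txt, e.txt, g.txt, h.txt}
After op 16 (modify g.txt): modified={g.txt} staged={d.txt, e.txt, g.txt, h.txt}
After op 17 (git add g.txt): modified={none} staged={d.txt, e.txt, g.txt, h.txt}
After op 18 (git reset e.txt): modified={e.txt} staged={d.txt, g.txt, h.txt}
After op 19 (modify f.txt): modified={e.txt, f.txt} staged={d.txt, g.txt, h.txt}
After op 20 (git commit): modified={e.txt, f.txt} staged={none}
After op 21 (modify a.txt): modified={a.txt, e.txt, f.txt} staged={none}
After op 22 (modify c.txt): modified={a.txt, c.txt, e.txt, f.txt} staged={none}
After op 23 (git add a.txt): modified={c.txt, e.txt, f.txt} staged={a.txt}

Answer: a.txt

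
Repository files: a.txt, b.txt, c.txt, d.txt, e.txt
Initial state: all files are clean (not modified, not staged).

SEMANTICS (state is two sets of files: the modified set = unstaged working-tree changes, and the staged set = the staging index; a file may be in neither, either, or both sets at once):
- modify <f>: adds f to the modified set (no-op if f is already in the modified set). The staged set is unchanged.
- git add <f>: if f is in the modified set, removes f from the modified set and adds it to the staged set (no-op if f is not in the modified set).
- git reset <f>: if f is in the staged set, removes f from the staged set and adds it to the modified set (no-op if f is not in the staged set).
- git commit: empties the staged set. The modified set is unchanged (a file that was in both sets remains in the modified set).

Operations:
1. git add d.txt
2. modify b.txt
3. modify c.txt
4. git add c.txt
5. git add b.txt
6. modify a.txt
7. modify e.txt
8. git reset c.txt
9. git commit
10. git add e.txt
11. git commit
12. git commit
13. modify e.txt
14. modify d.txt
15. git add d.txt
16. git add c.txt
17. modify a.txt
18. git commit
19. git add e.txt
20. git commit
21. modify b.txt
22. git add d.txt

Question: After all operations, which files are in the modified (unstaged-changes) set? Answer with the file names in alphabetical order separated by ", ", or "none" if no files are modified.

Answer: a.txt, b.txt

Derivation:
After op 1 (git add d.txt): modified={none} staged={none}
After op 2 (modify b.txt): modified={b.txt} staged={none}
After op 3 (modify c.txt): modified={b.txt, c.txt} staged={none}
After op 4 (git add c.txt): modified={b.txt} staged={c.txt}
After op 5 (git add b.txt): modified={none} staged={b.txt, c.txt}
After op 6 (modify a.txt): modified={a.txt} staged={b.txt, c.txt}
After op 7 (modify e.txt): modified={a.txt, e.txt} staged={b.txt, c.txt}
After op 8 (git reset c.txt): modified={a.txt, c.txt, e.txt} staged={b.txt}
After op 9 (git commit): modified={a.txt, c.txt, e.txt} staged={none}
After op 10 (git add e.txt): modified={a.txt, c.txt} staged={e.txt}
After op 11 (git commit): modified={a.txt, c.txt} staged={none}
After op 12 (git commit): modified={a.txt, c.txt} staged={none}
After op 13 (modify e.txt): modified={a.txt, c.txt, e.txt} staged={none}
After op 14 (modify d.txt): modified={a.txt, c.txt, d.txt, e.txt} staged={none}
After op 15 (git add d.txt): modified={a.txt, c.txt, e.txt} staged={d.txt}
After op 16 (git add c.txt): modified={a.txt, e.txt} staged={c.txt, d.txt}
After op 17 (modify a.txt): modified={a.txt, e.txt} staged={c.txt, d.txt}
After op 18 (git commit): modified={a.txt, e.txt} staged={none}
After op 19 (git add e.txt): modified={a.txt} staged={e.txt}
After op 20 (git commit): modified={a.txt} staged={none}
After op 21 (modify b.txt): modified={a.txt, b.txt} staged={none}
After op 22 (git add d.txt): modified={a.txt, b.txt} staged={none}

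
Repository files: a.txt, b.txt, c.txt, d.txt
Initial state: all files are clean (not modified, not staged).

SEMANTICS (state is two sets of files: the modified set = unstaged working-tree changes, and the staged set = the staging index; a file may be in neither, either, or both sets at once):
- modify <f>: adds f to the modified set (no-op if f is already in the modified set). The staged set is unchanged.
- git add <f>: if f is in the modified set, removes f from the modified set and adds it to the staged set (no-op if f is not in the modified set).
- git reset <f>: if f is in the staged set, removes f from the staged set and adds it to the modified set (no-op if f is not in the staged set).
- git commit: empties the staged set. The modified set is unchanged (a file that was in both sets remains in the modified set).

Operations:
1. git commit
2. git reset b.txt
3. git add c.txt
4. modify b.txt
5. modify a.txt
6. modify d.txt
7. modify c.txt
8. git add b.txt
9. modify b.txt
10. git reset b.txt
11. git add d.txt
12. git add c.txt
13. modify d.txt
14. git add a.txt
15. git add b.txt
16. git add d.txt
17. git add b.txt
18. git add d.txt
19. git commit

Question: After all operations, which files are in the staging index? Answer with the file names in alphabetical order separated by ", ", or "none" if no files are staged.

Answer: none

Derivation:
After op 1 (git commit): modified={none} staged={none}
After op 2 (git reset b.txt): modified={none} staged={none}
After op 3 (git add c.txt): modified={none} staged={none}
After op 4 (modify b.txt): modified={b.txt} staged={none}
After op 5 (modify a.txt): modified={a.txt, b.txt} staged={none}
After op 6 (modify d.txt): modified={a.txt, b.txt, d.txt} staged={none}
After op 7 (modify c.txt): modified={a.txt, b.txt, c.txt, d.txt} staged={none}
After op 8 (git add b.txt): modified={a.txt, c.txt, d.txt} staged={b.txt}
After op 9 (modify b.txt): modified={a.txt, b.txt, c.txt, d.txt} staged={b.txt}
After op 10 (git reset b.txt): modified={a.txt, b.txt, c.txt, d.txt} staged={none}
After op 11 (git add d.txt): modified={a.txt, b.txt, c.txt} staged={d.txt}
After op 12 (git add c.txt): modified={a.txt, b.txt} staged={c.txt, d.txt}
After op 13 (modify d.txt): modified={a.txt, b.txt, d.txt} staged={c.txt, d.txt}
After op 14 (git add a.txt): modified={b.txt, d.txt} staged={a.txt, c.txt, d.txt}
After op 15 (git add b.txt): modified={d.txt} staged={a.txt, b.txt, c.txt, d.txt}
After op 16 (git add d.txt): modified={none} staged={a.txt, b.txt, c.txt, d.txt}
After op 17 (git add b.txt): modified={none} staged={a.txt, b.txt, c.txt, d.txt}
After op 18 (git add d.txt): modified={none} staged={a.txt, b.txt, c.txt, d.txt}
After op 19 (git commit): modified={none} staged={none}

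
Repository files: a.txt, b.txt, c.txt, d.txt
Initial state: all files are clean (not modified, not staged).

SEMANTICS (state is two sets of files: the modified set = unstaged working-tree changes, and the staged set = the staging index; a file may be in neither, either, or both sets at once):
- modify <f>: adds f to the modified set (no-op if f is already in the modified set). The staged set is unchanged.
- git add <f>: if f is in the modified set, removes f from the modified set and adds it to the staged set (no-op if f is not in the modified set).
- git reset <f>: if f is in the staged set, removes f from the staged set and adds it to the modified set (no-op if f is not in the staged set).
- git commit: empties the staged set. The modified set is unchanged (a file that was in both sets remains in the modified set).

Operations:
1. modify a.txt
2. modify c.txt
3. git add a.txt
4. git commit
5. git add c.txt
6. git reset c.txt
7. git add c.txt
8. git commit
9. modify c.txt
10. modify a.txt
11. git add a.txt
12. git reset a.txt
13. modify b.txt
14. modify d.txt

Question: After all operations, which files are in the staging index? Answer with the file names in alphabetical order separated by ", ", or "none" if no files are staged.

After op 1 (modify a.txt): modified={a.txt} staged={none}
After op 2 (modify c.txt): modified={a.txt, c.txt} staged={none}
After op 3 (git add a.txt): modified={c.txt} staged={a.txt}
After op 4 (git commit): modified={c.txt} staged={none}
After op 5 (git add c.txt): modified={none} staged={c.txt}
After op 6 (git reset c.txt): modified={c.txt} staged={none}
After op 7 (git add c.txt): modified={none} staged={c.txt}
After op 8 (git commit): modified={none} staged={none}
After op 9 (modify c.txt): modified={c.txt} staged={none}
After op 10 (modify a.txt): modified={a.txt, c.txt} staged={none}
After op 11 (git add a.txt): modified={c.txt} staged={a.txt}
After op 12 (git reset a.txt): modified={a.txt, c.txt} staged={none}
After op 13 (modify b.txt): modified={a.txt, b.txt, c.txt} staged={none}
After op 14 (modify d.txt): modified={a.txt, b.txt, c.txt, d.txt} staged={none}

Answer: none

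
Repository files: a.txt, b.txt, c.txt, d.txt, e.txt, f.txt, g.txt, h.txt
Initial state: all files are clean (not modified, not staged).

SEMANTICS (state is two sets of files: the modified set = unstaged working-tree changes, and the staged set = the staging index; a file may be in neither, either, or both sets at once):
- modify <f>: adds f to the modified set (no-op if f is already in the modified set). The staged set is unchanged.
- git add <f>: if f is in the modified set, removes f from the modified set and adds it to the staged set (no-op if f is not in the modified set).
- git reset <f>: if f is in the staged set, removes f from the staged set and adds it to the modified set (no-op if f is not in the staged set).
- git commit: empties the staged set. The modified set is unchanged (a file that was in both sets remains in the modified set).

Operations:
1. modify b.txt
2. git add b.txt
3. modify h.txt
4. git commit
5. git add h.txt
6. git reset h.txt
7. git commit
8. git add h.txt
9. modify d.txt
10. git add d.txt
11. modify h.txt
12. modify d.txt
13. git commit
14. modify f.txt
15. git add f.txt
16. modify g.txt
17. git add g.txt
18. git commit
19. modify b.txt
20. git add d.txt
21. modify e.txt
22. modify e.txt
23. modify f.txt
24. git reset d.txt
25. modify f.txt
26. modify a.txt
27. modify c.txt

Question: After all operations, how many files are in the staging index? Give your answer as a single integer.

Answer: 0

Derivation:
After op 1 (modify b.txt): modified={b.txt} staged={none}
After op 2 (git add b.txt): modified={none} staged={b.txt}
After op 3 (modify h.txt): modified={h.txt} staged={b.txt}
After op 4 (git commit): modified={h.txt} staged={none}
After op 5 (git add h.txt): modified={none} staged={h.txt}
After op 6 (git reset h.txt): modified={h.txt} staged={none}
After op 7 (git commit): modified={h.txt} staged={none}
After op 8 (git add h.txt): modified={none} staged={h.txt}
After op 9 (modify d.txt): modified={d.txt} staged={h.txt}
After op 10 (git add d.txt): modified={none} staged={d.txt, h.txt}
After op 11 (modify h.txt): modified={h.txt} staged={d.txt, h.txt}
After op 12 (modify d.txt): modified={d.txt, h.txt} staged={d.txt, h.txt}
After op 13 (git commit): modified={d.txt, h.txt} staged={none}
After op 14 (modify f.txt): modified={d.txt, f.txt, h.txt} staged={none}
After op 15 (git add f.txt): modified={d.txt, h.txt} staged={f.txt}
After op 16 (modify g.txt): modified={d.txt, g.txt, h.txt} staged={f.txt}
After op 17 (git add g.txt): modified={d.txt, h.txt} staged={f.txt, g.txt}
After op 18 (git commit): modified={d.txt, h.txt} staged={none}
After op 19 (modify b.txt): modified={b.txt, d.txt, h.txt} staged={none}
After op 20 (git add d.txt): modified={b.txt, h.txt} staged={d.txt}
After op 21 (modify e.txt): modified={b.txt, e.txt, h.txt} staged={d.txt}
After op 22 (modify e.txt): modified={b.txt, e.txt, h.txt} staged={d.txt}
After op 23 (modify f.txt): modified={b.txt, e.txt, f.txt, h.txt} staged={d.txt}
After op 24 (git reset d.txt): modified={b.txt, d.txt, e.txt, f.txt, h.txt} staged={none}
After op 25 (modify f.txt): modified={b.txt, d.txt, e.txt, f.txt, h.txt} staged={none}
After op 26 (modify a.txt): modified={a.txt, b.txt, d.txt, e.txt, f.txt, h.txt} staged={none}
After op 27 (modify c.txt): modified={a.txt, b.txt, c.txt, d.txt, e.txt, f.txt, h.txt} staged={none}
Final staged set: {none} -> count=0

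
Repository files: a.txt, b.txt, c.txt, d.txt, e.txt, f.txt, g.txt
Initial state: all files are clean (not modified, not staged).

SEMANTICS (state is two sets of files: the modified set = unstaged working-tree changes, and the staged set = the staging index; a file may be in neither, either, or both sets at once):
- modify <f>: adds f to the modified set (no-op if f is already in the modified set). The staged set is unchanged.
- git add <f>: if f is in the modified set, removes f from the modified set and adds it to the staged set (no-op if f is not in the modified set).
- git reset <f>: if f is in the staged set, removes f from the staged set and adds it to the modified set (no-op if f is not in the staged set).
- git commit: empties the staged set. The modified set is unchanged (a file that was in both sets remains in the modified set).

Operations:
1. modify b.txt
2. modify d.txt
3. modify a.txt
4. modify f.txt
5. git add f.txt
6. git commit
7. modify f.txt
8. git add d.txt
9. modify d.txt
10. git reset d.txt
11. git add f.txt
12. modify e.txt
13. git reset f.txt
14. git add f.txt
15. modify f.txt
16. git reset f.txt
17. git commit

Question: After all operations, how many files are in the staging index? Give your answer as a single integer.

After op 1 (modify b.txt): modified={b.txt} staged={none}
After op 2 (modify d.txt): modified={b.txt, d.txt} staged={none}
After op 3 (modify a.txt): modified={a.txt, b.txt, d.txt} staged={none}
After op 4 (modify f.txt): modified={a.txt, b.txt, d.txt, f.txt} staged={none}
After op 5 (git add f.txt): modified={a.txt, b.txt, d.txt} staged={f.txt}
After op 6 (git commit): modified={a.txt, b.txt, d.txt} staged={none}
After op 7 (modify f.txt): modified={a.txt, b.txt, d.txt, f.txt} staged={none}
After op 8 (git add d.txt): modified={a.txt, b.txt, f.txt} staged={d.txt}
After op 9 (modify d.txt): modified={a.txt, b.txt, d.txt, f.txt} staged={d.txt}
After op 10 (git reset d.txt): modified={a.txt, b.txt, d.txt, f.txt} staged={none}
After op 11 (git add f.txt): modified={a.txt, b.txt, d.txt} staged={f.txt}
After op 12 (modify e.txt): modified={a.txt, b.txt, d.txt, e.txt} staged={f.txt}
After op 13 (git reset f.txt): modified={a.txt, b.txt, d.txt, e.txt, f.txt} staged={none}
After op 14 (git add f.txt): modified={a.txt, b.txt, d.txt, e.txt} staged={f.txt}
After op 15 (modify f.txt): modified={a.txt, b.txt, d.txt, e.txt, f.txt} staged={f.txt}
After op 16 (git reset f.txt): modified={a.txt, b.txt, d.txt, e.txt, f.txt} staged={none}
After op 17 (git commit): modified={a.txt, b.txt, d.txt, e.txt, f.txt} staged={none}
Final staged set: {none} -> count=0

Answer: 0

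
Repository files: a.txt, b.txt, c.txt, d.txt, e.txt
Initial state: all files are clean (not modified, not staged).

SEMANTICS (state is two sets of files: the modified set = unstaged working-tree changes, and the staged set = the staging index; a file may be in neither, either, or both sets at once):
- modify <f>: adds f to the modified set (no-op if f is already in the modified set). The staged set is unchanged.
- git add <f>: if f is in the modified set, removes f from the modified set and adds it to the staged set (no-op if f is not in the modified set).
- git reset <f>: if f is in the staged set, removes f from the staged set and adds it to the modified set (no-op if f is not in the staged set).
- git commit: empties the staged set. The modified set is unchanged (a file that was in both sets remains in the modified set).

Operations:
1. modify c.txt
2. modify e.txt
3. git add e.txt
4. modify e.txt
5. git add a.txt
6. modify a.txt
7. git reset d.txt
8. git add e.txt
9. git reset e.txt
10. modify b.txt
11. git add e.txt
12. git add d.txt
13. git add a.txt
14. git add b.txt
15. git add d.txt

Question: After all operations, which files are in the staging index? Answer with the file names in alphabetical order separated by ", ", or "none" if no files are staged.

Answer: a.txt, b.txt, e.txt

Derivation:
After op 1 (modify c.txt): modified={c.txt} staged={none}
After op 2 (modify e.txt): modified={c.txt, e.txt} staged={none}
After op 3 (git add e.txt): modified={c.txt} staged={e.txt}
After op 4 (modify e.txt): modified={c.txt, e.txt} staged={e.txt}
After op 5 (git add a.txt): modified={c.txt, e.txt} staged={e.txt}
After op 6 (modify a.txt): modified={a.txt, c.txt, e.txt} staged={e.txt}
After op 7 (git reset d.txt): modified={a.txt, c.txt, e.txt} staged={e.txt}
After op 8 (git add e.txt): modified={a.txt, c.txt} staged={e.txt}
After op 9 (git reset e.txt): modified={a.txt, c.txt, e.txt} staged={none}
After op 10 (modify b.txt): modified={a.txt, b.txt, c.txt, e.txt} staged={none}
After op 11 (git add e.txt): modified={a.txt, b.txt, c.txt} staged={e.txt}
After op 12 (git add d.txt): modified={a.txt, b.txt, c.txt} staged={e.txt}
After op 13 (git add a.txt): modified={b.txt, c.txt} staged={a.txt, e.txt}
After op 14 (git add b.txt): modified={c.txt} staged={a.txt, b.txt, e.txt}
After op 15 (git add d.txt): modified={c.txt} staged={a.txt, b.txt, e.txt}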